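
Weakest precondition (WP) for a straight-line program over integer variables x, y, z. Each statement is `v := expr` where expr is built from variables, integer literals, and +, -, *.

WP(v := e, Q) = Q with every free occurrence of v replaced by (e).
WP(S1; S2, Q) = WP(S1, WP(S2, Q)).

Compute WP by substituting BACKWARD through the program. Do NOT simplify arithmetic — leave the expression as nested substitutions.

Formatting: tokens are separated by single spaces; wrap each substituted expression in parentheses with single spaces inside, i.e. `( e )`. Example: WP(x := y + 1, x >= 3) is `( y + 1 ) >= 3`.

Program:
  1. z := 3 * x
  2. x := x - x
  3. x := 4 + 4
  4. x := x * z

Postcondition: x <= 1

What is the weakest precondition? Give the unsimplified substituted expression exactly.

Answer: ( ( 4 + 4 ) * ( 3 * x ) ) <= 1

Derivation:
post: x <= 1
stmt 4: x := x * z  -- replace 1 occurrence(s) of x with (x * z)
  => ( x * z ) <= 1
stmt 3: x := 4 + 4  -- replace 1 occurrence(s) of x with (4 + 4)
  => ( ( 4 + 4 ) * z ) <= 1
stmt 2: x := x - x  -- replace 0 occurrence(s) of x with (x - x)
  => ( ( 4 + 4 ) * z ) <= 1
stmt 1: z := 3 * x  -- replace 1 occurrence(s) of z with (3 * x)
  => ( ( 4 + 4 ) * ( 3 * x ) ) <= 1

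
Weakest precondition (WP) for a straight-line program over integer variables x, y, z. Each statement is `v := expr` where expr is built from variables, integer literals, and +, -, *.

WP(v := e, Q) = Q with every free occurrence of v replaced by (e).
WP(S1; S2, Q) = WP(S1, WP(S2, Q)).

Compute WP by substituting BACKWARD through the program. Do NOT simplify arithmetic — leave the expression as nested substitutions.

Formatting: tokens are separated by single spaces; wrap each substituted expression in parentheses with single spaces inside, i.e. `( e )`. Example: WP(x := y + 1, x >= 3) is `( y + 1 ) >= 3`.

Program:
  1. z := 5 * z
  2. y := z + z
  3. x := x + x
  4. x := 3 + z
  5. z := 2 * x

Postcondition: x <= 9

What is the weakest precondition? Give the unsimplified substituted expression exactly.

Answer: ( 3 + ( 5 * z ) ) <= 9

Derivation:
post: x <= 9
stmt 5: z := 2 * x  -- replace 0 occurrence(s) of z with (2 * x)
  => x <= 9
stmt 4: x := 3 + z  -- replace 1 occurrence(s) of x with (3 + z)
  => ( 3 + z ) <= 9
stmt 3: x := x + x  -- replace 0 occurrence(s) of x with (x + x)
  => ( 3 + z ) <= 9
stmt 2: y := z + z  -- replace 0 occurrence(s) of y with (z + z)
  => ( 3 + z ) <= 9
stmt 1: z := 5 * z  -- replace 1 occurrence(s) of z with (5 * z)
  => ( 3 + ( 5 * z ) ) <= 9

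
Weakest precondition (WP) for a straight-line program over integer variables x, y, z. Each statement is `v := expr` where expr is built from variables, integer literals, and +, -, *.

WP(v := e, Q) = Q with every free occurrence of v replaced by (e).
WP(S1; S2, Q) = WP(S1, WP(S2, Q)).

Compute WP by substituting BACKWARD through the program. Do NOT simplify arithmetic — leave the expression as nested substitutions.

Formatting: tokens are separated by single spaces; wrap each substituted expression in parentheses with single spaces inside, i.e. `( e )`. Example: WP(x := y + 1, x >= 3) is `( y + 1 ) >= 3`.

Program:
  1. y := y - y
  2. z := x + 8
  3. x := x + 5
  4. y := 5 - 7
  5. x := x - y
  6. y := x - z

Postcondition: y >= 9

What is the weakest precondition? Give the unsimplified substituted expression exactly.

post: y >= 9
stmt 6: y := x - z  -- replace 1 occurrence(s) of y with (x - z)
  => ( x - z ) >= 9
stmt 5: x := x - y  -- replace 1 occurrence(s) of x with (x - y)
  => ( ( x - y ) - z ) >= 9
stmt 4: y := 5 - 7  -- replace 1 occurrence(s) of y with (5 - 7)
  => ( ( x - ( 5 - 7 ) ) - z ) >= 9
stmt 3: x := x + 5  -- replace 1 occurrence(s) of x with (x + 5)
  => ( ( ( x + 5 ) - ( 5 - 7 ) ) - z ) >= 9
stmt 2: z := x + 8  -- replace 1 occurrence(s) of z with (x + 8)
  => ( ( ( x + 5 ) - ( 5 - 7 ) ) - ( x + 8 ) ) >= 9
stmt 1: y := y - y  -- replace 0 occurrence(s) of y with (y - y)
  => ( ( ( x + 5 ) - ( 5 - 7 ) ) - ( x + 8 ) ) >= 9

Answer: ( ( ( x + 5 ) - ( 5 - 7 ) ) - ( x + 8 ) ) >= 9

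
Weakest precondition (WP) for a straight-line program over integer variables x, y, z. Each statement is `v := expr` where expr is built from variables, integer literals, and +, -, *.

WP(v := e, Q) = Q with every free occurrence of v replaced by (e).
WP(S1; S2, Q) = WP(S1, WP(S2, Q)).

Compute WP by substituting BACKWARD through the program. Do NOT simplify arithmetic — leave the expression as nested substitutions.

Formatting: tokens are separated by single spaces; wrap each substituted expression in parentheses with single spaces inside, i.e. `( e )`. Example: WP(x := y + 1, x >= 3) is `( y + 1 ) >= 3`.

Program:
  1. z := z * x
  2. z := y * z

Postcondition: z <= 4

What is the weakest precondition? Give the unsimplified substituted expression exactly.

Answer: ( y * ( z * x ) ) <= 4

Derivation:
post: z <= 4
stmt 2: z := y * z  -- replace 1 occurrence(s) of z with (y * z)
  => ( y * z ) <= 4
stmt 1: z := z * x  -- replace 1 occurrence(s) of z with (z * x)
  => ( y * ( z * x ) ) <= 4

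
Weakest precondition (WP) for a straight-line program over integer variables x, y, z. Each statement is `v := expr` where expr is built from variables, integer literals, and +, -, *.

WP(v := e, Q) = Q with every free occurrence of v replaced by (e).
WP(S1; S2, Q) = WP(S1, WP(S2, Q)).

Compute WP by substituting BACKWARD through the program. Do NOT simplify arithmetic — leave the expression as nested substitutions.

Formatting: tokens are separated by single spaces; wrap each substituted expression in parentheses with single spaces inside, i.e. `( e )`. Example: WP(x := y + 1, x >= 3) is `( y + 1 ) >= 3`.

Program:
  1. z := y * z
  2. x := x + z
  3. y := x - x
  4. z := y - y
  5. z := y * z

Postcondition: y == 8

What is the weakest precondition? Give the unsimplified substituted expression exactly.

post: y == 8
stmt 5: z := y * z  -- replace 0 occurrence(s) of z with (y * z)
  => y == 8
stmt 4: z := y - y  -- replace 0 occurrence(s) of z with (y - y)
  => y == 8
stmt 3: y := x - x  -- replace 1 occurrence(s) of y with (x - x)
  => ( x - x ) == 8
stmt 2: x := x + z  -- replace 2 occurrence(s) of x with (x + z)
  => ( ( x + z ) - ( x + z ) ) == 8
stmt 1: z := y * z  -- replace 2 occurrence(s) of z with (y * z)
  => ( ( x + ( y * z ) ) - ( x + ( y * z ) ) ) == 8

Answer: ( ( x + ( y * z ) ) - ( x + ( y * z ) ) ) == 8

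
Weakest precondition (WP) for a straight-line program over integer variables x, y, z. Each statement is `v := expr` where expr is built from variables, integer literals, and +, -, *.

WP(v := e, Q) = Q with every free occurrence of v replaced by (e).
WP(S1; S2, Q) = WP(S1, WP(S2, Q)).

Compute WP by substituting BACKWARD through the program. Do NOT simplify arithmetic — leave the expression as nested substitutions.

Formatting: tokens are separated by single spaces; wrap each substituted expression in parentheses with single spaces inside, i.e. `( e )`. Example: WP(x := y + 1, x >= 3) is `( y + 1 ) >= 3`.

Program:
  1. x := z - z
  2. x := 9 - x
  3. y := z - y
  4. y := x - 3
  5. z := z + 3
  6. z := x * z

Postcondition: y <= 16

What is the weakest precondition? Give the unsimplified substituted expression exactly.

post: y <= 16
stmt 6: z := x * z  -- replace 0 occurrence(s) of z with (x * z)
  => y <= 16
stmt 5: z := z + 3  -- replace 0 occurrence(s) of z with (z + 3)
  => y <= 16
stmt 4: y := x - 3  -- replace 1 occurrence(s) of y with (x - 3)
  => ( x - 3 ) <= 16
stmt 3: y := z - y  -- replace 0 occurrence(s) of y with (z - y)
  => ( x - 3 ) <= 16
stmt 2: x := 9 - x  -- replace 1 occurrence(s) of x with (9 - x)
  => ( ( 9 - x ) - 3 ) <= 16
stmt 1: x := z - z  -- replace 1 occurrence(s) of x with (z - z)
  => ( ( 9 - ( z - z ) ) - 3 ) <= 16

Answer: ( ( 9 - ( z - z ) ) - 3 ) <= 16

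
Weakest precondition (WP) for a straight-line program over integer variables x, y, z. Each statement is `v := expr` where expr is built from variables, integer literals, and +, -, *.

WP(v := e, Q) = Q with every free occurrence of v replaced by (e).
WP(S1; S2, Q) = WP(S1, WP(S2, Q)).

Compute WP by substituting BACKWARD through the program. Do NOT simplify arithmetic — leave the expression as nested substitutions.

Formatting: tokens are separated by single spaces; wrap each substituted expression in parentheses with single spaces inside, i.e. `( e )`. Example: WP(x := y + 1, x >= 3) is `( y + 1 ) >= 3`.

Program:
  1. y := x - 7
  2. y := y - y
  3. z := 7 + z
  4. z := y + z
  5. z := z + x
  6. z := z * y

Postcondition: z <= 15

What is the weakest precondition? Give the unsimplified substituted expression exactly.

post: z <= 15
stmt 6: z := z * y  -- replace 1 occurrence(s) of z with (z * y)
  => ( z * y ) <= 15
stmt 5: z := z + x  -- replace 1 occurrence(s) of z with (z + x)
  => ( ( z + x ) * y ) <= 15
stmt 4: z := y + z  -- replace 1 occurrence(s) of z with (y + z)
  => ( ( ( y + z ) + x ) * y ) <= 15
stmt 3: z := 7 + z  -- replace 1 occurrence(s) of z with (7 + z)
  => ( ( ( y + ( 7 + z ) ) + x ) * y ) <= 15
stmt 2: y := y - y  -- replace 2 occurrence(s) of y with (y - y)
  => ( ( ( ( y - y ) + ( 7 + z ) ) + x ) * ( y - y ) ) <= 15
stmt 1: y := x - 7  -- replace 4 occurrence(s) of y with (x - 7)
  => ( ( ( ( ( x - 7 ) - ( x - 7 ) ) + ( 7 + z ) ) + x ) * ( ( x - 7 ) - ( x - 7 ) ) ) <= 15

Answer: ( ( ( ( ( x - 7 ) - ( x - 7 ) ) + ( 7 + z ) ) + x ) * ( ( x - 7 ) - ( x - 7 ) ) ) <= 15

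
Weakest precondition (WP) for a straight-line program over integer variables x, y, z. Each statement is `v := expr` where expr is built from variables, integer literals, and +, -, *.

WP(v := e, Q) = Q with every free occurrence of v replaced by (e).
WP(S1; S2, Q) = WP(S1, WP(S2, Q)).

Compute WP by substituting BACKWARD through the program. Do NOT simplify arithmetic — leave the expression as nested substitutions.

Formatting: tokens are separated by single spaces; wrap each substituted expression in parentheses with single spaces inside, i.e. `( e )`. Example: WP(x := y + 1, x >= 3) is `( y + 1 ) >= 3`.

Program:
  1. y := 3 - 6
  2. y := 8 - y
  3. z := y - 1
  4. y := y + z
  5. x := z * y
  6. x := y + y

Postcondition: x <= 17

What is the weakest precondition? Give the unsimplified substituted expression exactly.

post: x <= 17
stmt 6: x := y + y  -- replace 1 occurrence(s) of x with (y + y)
  => ( y + y ) <= 17
stmt 5: x := z * y  -- replace 0 occurrence(s) of x with (z * y)
  => ( y + y ) <= 17
stmt 4: y := y + z  -- replace 2 occurrence(s) of y with (y + z)
  => ( ( y + z ) + ( y + z ) ) <= 17
stmt 3: z := y - 1  -- replace 2 occurrence(s) of z with (y - 1)
  => ( ( y + ( y - 1 ) ) + ( y + ( y - 1 ) ) ) <= 17
stmt 2: y := 8 - y  -- replace 4 occurrence(s) of y with (8 - y)
  => ( ( ( 8 - y ) + ( ( 8 - y ) - 1 ) ) + ( ( 8 - y ) + ( ( 8 - y ) - 1 ) ) ) <= 17
stmt 1: y := 3 - 6  -- replace 4 occurrence(s) of y with (3 - 6)
  => ( ( ( 8 - ( 3 - 6 ) ) + ( ( 8 - ( 3 - 6 ) ) - 1 ) ) + ( ( 8 - ( 3 - 6 ) ) + ( ( 8 - ( 3 - 6 ) ) - 1 ) ) ) <= 17

Answer: ( ( ( 8 - ( 3 - 6 ) ) + ( ( 8 - ( 3 - 6 ) ) - 1 ) ) + ( ( 8 - ( 3 - 6 ) ) + ( ( 8 - ( 3 - 6 ) ) - 1 ) ) ) <= 17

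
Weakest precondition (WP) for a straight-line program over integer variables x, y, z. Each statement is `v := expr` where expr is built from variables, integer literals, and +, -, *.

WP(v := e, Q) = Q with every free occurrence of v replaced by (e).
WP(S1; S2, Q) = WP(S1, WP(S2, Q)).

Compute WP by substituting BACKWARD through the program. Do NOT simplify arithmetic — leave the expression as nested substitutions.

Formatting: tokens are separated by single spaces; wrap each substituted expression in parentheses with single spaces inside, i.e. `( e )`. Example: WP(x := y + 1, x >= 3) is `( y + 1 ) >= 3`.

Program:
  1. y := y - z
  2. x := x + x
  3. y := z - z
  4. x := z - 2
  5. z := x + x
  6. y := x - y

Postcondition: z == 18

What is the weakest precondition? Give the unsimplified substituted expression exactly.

Answer: ( ( z - 2 ) + ( z - 2 ) ) == 18

Derivation:
post: z == 18
stmt 6: y := x - y  -- replace 0 occurrence(s) of y with (x - y)
  => z == 18
stmt 5: z := x + x  -- replace 1 occurrence(s) of z with (x + x)
  => ( x + x ) == 18
stmt 4: x := z - 2  -- replace 2 occurrence(s) of x with (z - 2)
  => ( ( z - 2 ) + ( z - 2 ) ) == 18
stmt 3: y := z - z  -- replace 0 occurrence(s) of y with (z - z)
  => ( ( z - 2 ) + ( z - 2 ) ) == 18
stmt 2: x := x + x  -- replace 0 occurrence(s) of x with (x + x)
  => ( ( z - 2 ) + ( z - 2 ) ) == 18
stmt 1: y := y - z  -- replace 0 occurrence(s) of y with (y - z)
  => ( ( z - 2 ) + ( z - 2 ) ) == 18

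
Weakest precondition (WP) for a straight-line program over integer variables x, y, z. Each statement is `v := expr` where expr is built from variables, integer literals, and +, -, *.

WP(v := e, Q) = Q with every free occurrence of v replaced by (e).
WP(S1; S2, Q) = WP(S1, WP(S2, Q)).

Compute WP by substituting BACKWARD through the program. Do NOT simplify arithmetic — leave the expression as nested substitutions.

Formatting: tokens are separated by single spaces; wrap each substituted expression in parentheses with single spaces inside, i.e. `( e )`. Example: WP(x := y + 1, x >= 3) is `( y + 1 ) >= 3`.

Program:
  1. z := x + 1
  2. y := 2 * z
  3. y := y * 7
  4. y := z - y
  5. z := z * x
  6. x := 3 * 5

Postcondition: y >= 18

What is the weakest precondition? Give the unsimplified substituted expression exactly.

post: y >= 18
stmt 6: x := 3 * 5  -- replace 0 occurrence(s) of x with (3 * 5)
  => y >= 18
stmt 5: z := z * x  -- replace 0 occurrence(s) of z with (z * x)
  => y >= 18
stmt 4: y := z - y  -- replace 1 occurrence(s) of y with (z - y)
  => ( z - y ) >= 18
stmt 3: y := y * 7  -- replace 1 occurrence(s) of y with (y * 7)
  => ( z - ( y * 7 ) ) >= 18
stmt 2: y := 2 * z  -- replace 1 occurrence(s) of y with (2 * z)
  => ( z - ( ( 2 * z ) * 7 ) ) >= 18
stmt 1: z := x + 1  -- replace 2 occurrence(s) of z with (x + 1)
  => ( ( x + 1 ) - ( ( 2 * ( x + 1 ) ) * 7 ) ) >= 18

Answer: ( ( x + 1 ) - ( ( 2 * ( x + 1 ) ) * 7 ) ) >= 18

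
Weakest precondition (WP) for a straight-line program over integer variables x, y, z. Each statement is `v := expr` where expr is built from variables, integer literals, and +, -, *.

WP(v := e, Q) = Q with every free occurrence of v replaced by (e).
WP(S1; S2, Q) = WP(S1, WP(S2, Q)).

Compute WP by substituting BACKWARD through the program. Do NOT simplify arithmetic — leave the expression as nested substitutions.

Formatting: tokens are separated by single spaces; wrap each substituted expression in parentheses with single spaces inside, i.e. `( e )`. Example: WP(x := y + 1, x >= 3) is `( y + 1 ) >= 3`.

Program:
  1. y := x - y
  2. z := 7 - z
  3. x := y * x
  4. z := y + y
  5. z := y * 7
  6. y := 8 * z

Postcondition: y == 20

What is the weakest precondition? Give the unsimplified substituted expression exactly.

post: y == 20
stmt 6: y := 8 * z  -- replace 1 occurrence(s) of y with (8 * z)
  => ( 8 * z ) == 20
stmt 5: z := y * 7  -- replace 1 occurrence(s) of z with (y * 7)
  => ( 8 * ( y * 7 ) ) == 20
stmt 4: z := y + y  -- replace 0 occurrence(s) of z with (y + y)
  => ( 8 * ( y * 7 ) ) == 20
stmt 3: x := y * x  -- replace 0 occurrence(s) of x with (y * x)
  => ( 8 * ( y * 7 ) ) == 20
stmt 2: z := 7 - z  -- replace 0 occurrence(s) of z with (7 - z)
  => ( 8 * ( y * 7 ) ) == 20
stmt 1: y := x - y  -- replace 1 occurrence(s) of y with (x - y)
  => ( 8 * ( ( x - y ) * 7 ) ) == 20

Answer: ( 8 * ( ( x - y ) * 7 ) ) == 20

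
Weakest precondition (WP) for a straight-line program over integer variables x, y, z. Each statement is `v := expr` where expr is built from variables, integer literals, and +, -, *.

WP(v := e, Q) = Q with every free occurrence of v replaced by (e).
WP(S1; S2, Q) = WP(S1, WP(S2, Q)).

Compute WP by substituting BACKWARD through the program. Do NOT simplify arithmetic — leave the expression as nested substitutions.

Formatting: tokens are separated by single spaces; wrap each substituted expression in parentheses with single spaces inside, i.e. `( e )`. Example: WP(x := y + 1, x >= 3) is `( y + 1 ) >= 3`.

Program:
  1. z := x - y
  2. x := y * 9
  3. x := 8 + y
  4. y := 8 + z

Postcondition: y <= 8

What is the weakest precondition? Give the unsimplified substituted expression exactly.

Answer: ( 8 + ( x - y ) ) <= 8

Derivation:
post: y <= 8
stmt 4: y := 8 + z  -- replace 1 occurrence(s) of y with (8 + z)
  => ( 8 + z ) <= 8
stmt 3: x := 8 + y  -- replace 0 occurrence(s) of x with (8 + y)
  => ( 8 + z ) <= 8
stmt 2: x := y * 9  -- replace 0 occurrence(s) of x with (y * 9)
  => ( 8 + z ) <= 8
stmt 1: z := x - y  -- replace 1 occurrence(s) of z with (x - y)
  => ( 8 + ( x - y ) ) <= 8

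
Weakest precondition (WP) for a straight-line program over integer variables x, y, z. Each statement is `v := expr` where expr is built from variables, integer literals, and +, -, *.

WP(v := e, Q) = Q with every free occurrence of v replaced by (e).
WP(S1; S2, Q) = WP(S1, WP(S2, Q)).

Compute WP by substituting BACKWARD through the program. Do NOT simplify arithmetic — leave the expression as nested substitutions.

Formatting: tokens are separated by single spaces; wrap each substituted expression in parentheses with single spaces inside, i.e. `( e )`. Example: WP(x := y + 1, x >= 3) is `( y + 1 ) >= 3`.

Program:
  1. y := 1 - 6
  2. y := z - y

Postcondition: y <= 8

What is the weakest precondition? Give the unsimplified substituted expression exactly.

Answer: ( z - ( 1 - 6 ) ) <= 8

Derivation:
post: y <= 8
stmt 2: y := z - y  -- replace 1 occurrence(s) of y with (z - y)
  => ( z - y ) <= 8
stmt 1: y := 1 - 6  -- replace 1 occurrence(s) of y with (1 - 6)
  => ( z - ( 1 - 6 ) ) <= 8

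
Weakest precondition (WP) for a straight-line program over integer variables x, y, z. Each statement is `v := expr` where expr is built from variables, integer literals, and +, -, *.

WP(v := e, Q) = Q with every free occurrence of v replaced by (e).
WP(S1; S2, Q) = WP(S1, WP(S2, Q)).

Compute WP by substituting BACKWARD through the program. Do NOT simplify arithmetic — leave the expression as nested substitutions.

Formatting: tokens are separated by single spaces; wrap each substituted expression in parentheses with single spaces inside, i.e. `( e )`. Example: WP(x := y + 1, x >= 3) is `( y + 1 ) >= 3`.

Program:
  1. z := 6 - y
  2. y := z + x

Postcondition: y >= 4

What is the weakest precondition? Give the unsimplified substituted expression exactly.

post: y >= 4
stmt 2: y := z + x  -- replace 1 occurrence(s) of y with (z + x)
  => ( z + x ) >= 4
stmt 1: z := 6 - y  -- replace 1 occurrence(s) of z with (6 - y)
  => ( ( 6 - y ) + x ) >= 4

Answer: ( ( 6 - y ) + x ) >= 4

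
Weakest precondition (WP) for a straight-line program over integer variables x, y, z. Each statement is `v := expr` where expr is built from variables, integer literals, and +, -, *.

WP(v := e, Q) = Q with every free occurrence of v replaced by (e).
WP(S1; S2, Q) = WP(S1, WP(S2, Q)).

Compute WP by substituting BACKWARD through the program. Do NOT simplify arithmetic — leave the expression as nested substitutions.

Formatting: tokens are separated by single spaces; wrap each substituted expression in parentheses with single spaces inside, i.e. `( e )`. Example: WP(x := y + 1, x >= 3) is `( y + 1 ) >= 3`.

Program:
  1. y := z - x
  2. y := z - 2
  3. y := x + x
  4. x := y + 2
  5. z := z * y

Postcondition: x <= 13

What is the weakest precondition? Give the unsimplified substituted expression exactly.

Answer: ( ( x + x ) + 2 ) <= 13

Derivation:
post: x <= 13
stmt 5: z := z * y  -- replace 0 occurrence(s) of z with (z * y)
  => x <= 13
stmt 4: x := y + 2  -- replace 1 occurrence(s) of x with (y + 2)
  => ( y + 2 ) <= 13
stmt 3: y := x + x  -- replace 1 occurrence(s) of y with (x + x)
  => ( ( x + x ) + 2 ) <= 13
stmt 2: y := z - 2  -- replace 0 occurrence(s) of y with (z - 2)
  => ( ( x + x ) + 2 ) <= 13
stmt 1: y := z - x  -- replace 0 occurrence(s) of y with (z - x)
  => ( ( x + x ) + 2 ) <= 13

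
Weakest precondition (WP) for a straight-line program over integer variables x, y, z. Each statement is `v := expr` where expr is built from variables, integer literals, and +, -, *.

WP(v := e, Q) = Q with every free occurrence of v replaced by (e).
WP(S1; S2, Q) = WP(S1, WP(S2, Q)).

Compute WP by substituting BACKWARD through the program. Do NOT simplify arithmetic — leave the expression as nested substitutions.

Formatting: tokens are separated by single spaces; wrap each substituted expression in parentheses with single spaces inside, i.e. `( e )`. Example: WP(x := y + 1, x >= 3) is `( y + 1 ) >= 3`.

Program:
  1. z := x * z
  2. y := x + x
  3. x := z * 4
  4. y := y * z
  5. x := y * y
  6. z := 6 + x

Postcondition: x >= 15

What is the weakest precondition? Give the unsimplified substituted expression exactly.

Answer: ( ( ( x + x ) * ( x * z ) ) * ( ( x + x ) * ( x * z ) ) ) >= 15

Derivation:
post: x >= 15
stmt 6: z := 6 + x  -- replace 0 occurrence(s) of z with (6 + x)
  => x >= 15
stmt 5: x := y * y  -- replace 1 occurrence(s) of x with (y * y)
  => ( y * y ) >= 15
stmt 4: y := y * z  -- replace 2 occurrence(s) of y with (y * z)
  => ( ( y * z ) * ( y * z ) ) >= 15
stmt 3: x := z * 4  -- replace 0 occurrence(s) of x with (z * 4)
  => ( ( y * z ) * ( y * z ) ) >= 15
stmt 2: y := x + x  -- replace 2 occurrence(s) of y with (x + x)
  => ( ( ( x + x ) * z ) * ( ( x + x ) * z ) ) >= 15
stmt 1: z := x * z  -- replace 2 occurrence(s) of z with (x * z)
  => ( ( ( x + x ) * ( x * z ) ) * ( ( x + x ) * ( x * z ) ) ) >= 15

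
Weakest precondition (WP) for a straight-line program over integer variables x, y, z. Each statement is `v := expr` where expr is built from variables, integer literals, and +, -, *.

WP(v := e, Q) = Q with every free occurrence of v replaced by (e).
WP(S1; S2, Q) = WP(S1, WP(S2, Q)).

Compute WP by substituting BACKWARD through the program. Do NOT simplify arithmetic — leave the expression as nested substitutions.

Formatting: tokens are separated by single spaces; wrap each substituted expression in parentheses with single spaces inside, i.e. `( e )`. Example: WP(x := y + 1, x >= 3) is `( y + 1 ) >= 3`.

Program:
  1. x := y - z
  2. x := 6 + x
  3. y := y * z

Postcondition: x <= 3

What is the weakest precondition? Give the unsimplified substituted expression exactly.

post: x <= 3
stmt 3: y := y * z  -- replace 0 occurrence(s) of y with (y * z)
  => x <= 3
stmt 2: x := 6 + x  -- replace 1 occurrence(s) of x with (6 + x)
  => ( 6 + x ) <= 3
stmt 1: x := y - z  -- replace 1 occurrence(s) of x with (y - z)
  => ( 6 + ( y - z ) ) <= 3

Answer: ( 6 + ( y - z ) ) <= 3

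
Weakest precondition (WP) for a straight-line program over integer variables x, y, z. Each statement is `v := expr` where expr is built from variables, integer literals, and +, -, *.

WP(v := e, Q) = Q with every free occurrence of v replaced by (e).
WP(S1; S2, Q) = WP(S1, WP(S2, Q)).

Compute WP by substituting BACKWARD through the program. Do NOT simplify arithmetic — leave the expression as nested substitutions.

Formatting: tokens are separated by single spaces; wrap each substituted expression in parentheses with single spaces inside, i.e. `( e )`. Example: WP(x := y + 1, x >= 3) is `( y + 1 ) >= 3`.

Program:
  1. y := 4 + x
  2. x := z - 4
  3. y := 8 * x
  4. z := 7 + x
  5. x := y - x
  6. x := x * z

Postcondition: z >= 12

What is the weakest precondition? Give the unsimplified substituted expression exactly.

post: z >= 12
stmt 6: x := x * z  -- replace 0 occurrence(s) of x with (x * z)
  => z >= 12
stmt 5: x := y - x  -- replace 0 occurrence(s) of x with (y - x)
  => z >= 12
stmt 4: z := 7 + x  -- replace 1 occurrence(s) of z with (7 + x)
  => ( 7 + x ) >= 12
stmt 3: y := 8 * x  -- replace 0 occurrence(s) of y with (8 * x)
  => ( 7 + x ) >= 12
stmt 2: x := z - 4  -- replace 1 occurrence(s) of x with (z - 4)
  => ( 7 + ( z - 4 ) ) >= 12
stmt 1: y := 4 + x  -- replace 0 occurrence(s) of y with (4 + x)
  => ( 7 + ( z - 4 ) ) >= 12

Answer: ( 7 + ( z - 4 ) ) >= 12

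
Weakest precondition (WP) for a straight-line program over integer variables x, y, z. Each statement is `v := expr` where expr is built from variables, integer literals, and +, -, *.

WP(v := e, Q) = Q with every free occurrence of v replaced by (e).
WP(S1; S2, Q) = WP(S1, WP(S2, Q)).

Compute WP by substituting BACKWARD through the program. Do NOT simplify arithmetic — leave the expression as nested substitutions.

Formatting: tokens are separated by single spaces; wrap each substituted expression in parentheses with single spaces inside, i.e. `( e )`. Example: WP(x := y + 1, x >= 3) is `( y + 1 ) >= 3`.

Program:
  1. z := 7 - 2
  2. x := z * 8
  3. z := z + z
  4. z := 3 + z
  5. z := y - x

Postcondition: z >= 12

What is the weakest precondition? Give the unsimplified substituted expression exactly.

Answer: ( y - ( ( 7 - 2 ) * 8 ) ) >= 12

Derivation:
post: z >= 12
stmt 5: z := y - x  -- replace 1 occurrence(s) of z with (y - x)
  => ( y - x ) >= 12
stmt 4: z := 3 + z  -- replace 0 occurrence(s) of z with (3 + z)
  => ( y - x ) >= 12
stmt 3: z := z + z  -- replace 0 occurrence(s) of z with (z + z)
  => ( y - x ) >= 12
stmt 2: x := z * 8  -- replace 1 occurrence(s) of x with (z * 8)
  => ( y - ( z * 8 ) ) >= 12
stmt 1: z := 7 - 2  -- replace 1 occurrence(s) of z with (7 - 2)
  => ( y - ( ( 7 - 2 ) * 8 ) ) >= 12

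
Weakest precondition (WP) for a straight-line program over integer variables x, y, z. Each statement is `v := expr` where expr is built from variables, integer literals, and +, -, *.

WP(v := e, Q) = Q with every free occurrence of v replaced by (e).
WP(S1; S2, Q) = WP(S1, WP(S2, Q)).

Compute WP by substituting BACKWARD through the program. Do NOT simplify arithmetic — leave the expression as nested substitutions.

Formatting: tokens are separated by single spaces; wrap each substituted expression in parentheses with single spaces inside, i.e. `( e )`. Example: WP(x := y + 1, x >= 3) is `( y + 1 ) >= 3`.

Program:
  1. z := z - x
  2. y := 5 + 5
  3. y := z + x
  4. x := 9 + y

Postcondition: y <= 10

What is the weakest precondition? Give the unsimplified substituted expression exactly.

post: y <= 10
stmt 4: x := 9 + y  -- replace 0 occurrence(s) of x with (9 + y)
  => y <= 10
stmt 3: y := z + x  -- replace 1 occurrence(s) of y with (z + x)
  => ( z + x ) <= 10
stmt 2: y := 5 + 5  -- replace 0 occurrence(s) of y with (5 + 5)
  => ( z + x ) <= 10
stmt 1: z := z - x  -- replace 1 occurrence(s) of z with (z - x)
  => ( ( z - x ) + x ) <= 10

Answer: ( ( z - x ) + x ) <= 10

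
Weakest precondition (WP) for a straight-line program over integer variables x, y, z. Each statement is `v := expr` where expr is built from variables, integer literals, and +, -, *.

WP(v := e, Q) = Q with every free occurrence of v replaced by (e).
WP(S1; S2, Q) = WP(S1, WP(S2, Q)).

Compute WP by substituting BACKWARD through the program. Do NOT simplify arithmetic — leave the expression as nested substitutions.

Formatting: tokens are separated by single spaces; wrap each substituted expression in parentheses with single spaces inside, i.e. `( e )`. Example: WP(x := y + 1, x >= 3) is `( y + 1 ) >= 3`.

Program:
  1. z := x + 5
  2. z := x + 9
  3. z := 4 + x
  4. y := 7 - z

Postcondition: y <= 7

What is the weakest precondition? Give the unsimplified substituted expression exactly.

Answer: ( 7 - ( 4 + x ) ) <= 7

Derivation:
post: y <= 7
stmt 4: y := 7 - z  -- replace 1 occurrence(s) of y with (7 - z)
  => ( 7 - z ) <= 7
stmt 3: z := 4 + x  -- replace 1 occurrence(s) of z with (4 + x)
  => ( 7 - ( 4 + x ) ) <= 7
stmt 2: z := x + 9  -- replace 0 occurrence(s) of z with (x + 9)
  => ( 7 - ( 4 + x ) ) <= 7
stmt 1: z := x + 5  -- replace 0 occurrence(s) of z with (x + 5)
  => ( 7 - ( 4 + x ) ) <= 7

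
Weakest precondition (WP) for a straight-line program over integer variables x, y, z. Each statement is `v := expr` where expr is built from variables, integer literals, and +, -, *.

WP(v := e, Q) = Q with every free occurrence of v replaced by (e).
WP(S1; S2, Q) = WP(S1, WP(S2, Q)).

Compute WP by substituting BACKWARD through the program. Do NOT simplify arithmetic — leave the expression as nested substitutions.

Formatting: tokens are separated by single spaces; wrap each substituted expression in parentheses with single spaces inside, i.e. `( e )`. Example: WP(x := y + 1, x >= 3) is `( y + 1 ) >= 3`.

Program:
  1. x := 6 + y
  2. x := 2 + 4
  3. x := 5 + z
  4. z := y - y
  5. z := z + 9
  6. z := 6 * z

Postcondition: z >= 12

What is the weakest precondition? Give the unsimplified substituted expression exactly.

post: z >= 12
stmt 6: z := 6 * z  -- replace 1 occurrence(s) of z with (6 * z)
  => ( 6 * z ) >= 12
stmt 5: z := z + 9  -- replace 1 occurrence(s) of z with (z + 9)
  => ( 6 * ( z + 9 ) ) >= 12
stmt 4: z := y - y  -- replace 1 occurrence(s) of z with (y - y)
  => ( 6 * ( ( y - y ) + 9 ) ) >= 12
stmt 3: x := 5 + z  -- replace 0 occurrence(s) of x with (5 + z)
  => ( 6 * ( ( y - y ) + 9 ) ) >= 12
stmt 2: x := 2 + 4  -- replace 0 occurrence(s) of x with (2 + 4)
  => ( 6 * ( ( y - y ) + 9 ) ) >= 12
stmt 1: x := 6 + y  -- replace 0 occurrence(s) of x with (6 + y)
  => ( 6 * ( ( y - y ) + 9 ) ) >= 12

Answer: ( 6 * ( ( y - y ) + 9 ) ) >= 12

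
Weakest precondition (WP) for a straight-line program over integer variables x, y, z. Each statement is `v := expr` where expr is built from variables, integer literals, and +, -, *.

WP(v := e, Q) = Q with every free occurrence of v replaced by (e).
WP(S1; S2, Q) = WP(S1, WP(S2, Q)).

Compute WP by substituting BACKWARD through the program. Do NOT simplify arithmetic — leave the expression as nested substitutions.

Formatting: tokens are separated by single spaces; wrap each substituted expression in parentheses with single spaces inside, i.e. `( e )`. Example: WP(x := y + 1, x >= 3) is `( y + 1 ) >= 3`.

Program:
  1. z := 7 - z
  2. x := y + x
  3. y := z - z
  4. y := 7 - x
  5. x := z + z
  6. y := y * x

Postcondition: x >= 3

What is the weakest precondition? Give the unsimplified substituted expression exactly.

post: x >= 3
stmt 6: y := y * x  -- replace 0 occurrence(s) of y with (y * x)
  => x >= 3
stmt 5: x := z + z  -- replace 1 occurrence(s) of x with (z + z)
  => ( z + z ) >= 3
stmt 4: y := 7 - x  -- replace 0 occurrence(s) of y with (7 - x)
  => ( z + z ) >= 3
stmt 3: y := z - z  -- replace 0 occurrence(s) of y with (z - z)
  => ( z + z ) >= 3
stmt 2: x := y + x  -- replace 0 occurrence(s) of x with (y + x)
  => ( z + z ) >= 3
stmt 1: z := 7 - z  -- replace 2 occurrence(s) of z with (7 - z)
  => ( ( 7 - z ) + ( 7 - z ) ) >= 3

Answer: ( ( 7 - z ) + ( 7 - z ) ) >= 3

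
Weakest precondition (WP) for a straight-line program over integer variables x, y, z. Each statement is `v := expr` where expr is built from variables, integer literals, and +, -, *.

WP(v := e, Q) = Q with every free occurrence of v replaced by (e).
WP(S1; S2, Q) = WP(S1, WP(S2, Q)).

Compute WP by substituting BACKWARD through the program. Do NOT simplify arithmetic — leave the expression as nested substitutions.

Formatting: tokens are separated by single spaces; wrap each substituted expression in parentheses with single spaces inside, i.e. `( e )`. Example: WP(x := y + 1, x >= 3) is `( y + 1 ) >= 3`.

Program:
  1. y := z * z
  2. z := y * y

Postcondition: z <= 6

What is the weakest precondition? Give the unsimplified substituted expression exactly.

Answer: ( ( z * z ) * ( z * z ) ) <= 6

Derivation:
post: z <= 6
stmt 2: z := y * y  -- replace 1 occurrence(s) of z with (y * y)
  => ( y * y ) <= 6
stmt 1: y := z * z  -- replace 2 occurrence(s) of y with (z * z)
  => ( ( z * z ) * ( z * z ) ) <= 6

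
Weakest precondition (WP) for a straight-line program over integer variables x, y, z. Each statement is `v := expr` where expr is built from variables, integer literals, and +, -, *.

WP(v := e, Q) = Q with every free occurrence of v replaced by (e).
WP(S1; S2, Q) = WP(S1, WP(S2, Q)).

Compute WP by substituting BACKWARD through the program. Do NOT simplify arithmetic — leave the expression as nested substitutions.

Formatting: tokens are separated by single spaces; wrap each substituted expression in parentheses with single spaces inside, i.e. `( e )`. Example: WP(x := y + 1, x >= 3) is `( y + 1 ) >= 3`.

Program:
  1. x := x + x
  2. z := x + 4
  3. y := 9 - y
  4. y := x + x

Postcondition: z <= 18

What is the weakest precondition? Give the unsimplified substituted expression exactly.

Answer: ( ( x + x ) + 4 ) <= 18

Derivation:
post: z <= 18
stmt 4: y := x + x  -- replace 0 occurrence(s) of y with (x + x)
  => z <= 18
stmt 3: y := 9 - y  -- replace 0 occurrence(s) of y with (9 - y)
  => z <= 18
stmt 2: z := x + 4  -- replace 1 occurrence(s) of z with (x + 4)
  => ( x + 4 ) <= 18
stmt 1: x := x + x  -- replace 1 occurrence(s) of x with (x + x)
  => ( ( x + x ) + 4 ) <= 18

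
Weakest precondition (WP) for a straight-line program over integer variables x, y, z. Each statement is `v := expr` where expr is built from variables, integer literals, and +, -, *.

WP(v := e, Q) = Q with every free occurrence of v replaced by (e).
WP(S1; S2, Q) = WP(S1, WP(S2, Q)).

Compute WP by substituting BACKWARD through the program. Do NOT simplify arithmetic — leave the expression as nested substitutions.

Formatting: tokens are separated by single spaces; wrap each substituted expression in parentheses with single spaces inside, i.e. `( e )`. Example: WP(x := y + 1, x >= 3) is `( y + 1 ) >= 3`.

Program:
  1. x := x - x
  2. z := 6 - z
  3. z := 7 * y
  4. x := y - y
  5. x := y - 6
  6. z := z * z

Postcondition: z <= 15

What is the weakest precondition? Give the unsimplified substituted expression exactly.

Answer: ( ( 7 * y ) * ( 7 * y ) ) <= 15

Derivation:
post: z <= 15
stmt 6: z := z * z  -- replace 1 occurrence(s) of z with (z * z)
  => ( z * z ) <= 15
stmt 5: x := y - 6  -- replace 0 occurrence(s) of x with (y - 6)
  => ( z * z ) <= 15
stmt 4: x := y - y  -- replace 0 occurrence(s) of x with (y - y)
  => ( z * z ) <= 15
stmt 3: z := 7 * y  -- replace 2 occurrence(s) of z with (7 * y)
  => ( ( 7 * y ) * ( 7 * y ) ) <= 15
stmt 2: z := 6 - z  -- replace 0 occurrence(s) of z with (6 - z)
  => ( ( 7 * y ) * ( 7 * y ) ) <= 15
stmt 1: x := x - x  -- replace 0 occurrence(s) of x with (x - x)
  => ( ( 7 * y ) * ( 7 * y ) ) <= 15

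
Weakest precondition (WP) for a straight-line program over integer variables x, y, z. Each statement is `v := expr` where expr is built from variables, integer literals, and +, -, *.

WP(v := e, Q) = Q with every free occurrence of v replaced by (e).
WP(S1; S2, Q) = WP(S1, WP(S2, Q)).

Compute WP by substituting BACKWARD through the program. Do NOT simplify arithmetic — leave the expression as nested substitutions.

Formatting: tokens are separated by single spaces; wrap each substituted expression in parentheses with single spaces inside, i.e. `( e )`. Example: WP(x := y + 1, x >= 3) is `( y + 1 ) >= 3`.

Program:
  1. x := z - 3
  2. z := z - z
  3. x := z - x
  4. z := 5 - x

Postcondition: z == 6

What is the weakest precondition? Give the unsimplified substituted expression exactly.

Answer: ( 5 - ( ( z - z ) - ( z - 3 ) ) ) == 6

Derivation:
post: z == 6
stmt 4: z := 5 - x  -- replace 1 occurrence(s) of z with (5 - x)
  => ( 5 - x ) == 6
stmt 3: x := z - x  -- replace 1 occurrence(s) of x with (z - x)
  => ( 5 - ( z - x ) ) == 6
stmt 2: z := z - z  -- replace 1 occurrence(s) of z with (z - z)
  => ( 5 - ( ( z - z ) - x ) ) == 6
stmt 1: x := z - 3  -- replace 1 occurrence(s) of x with (z - 3)
  => ( 5 - ( ( z - z ) - ( z - 3 ) ) ) == 6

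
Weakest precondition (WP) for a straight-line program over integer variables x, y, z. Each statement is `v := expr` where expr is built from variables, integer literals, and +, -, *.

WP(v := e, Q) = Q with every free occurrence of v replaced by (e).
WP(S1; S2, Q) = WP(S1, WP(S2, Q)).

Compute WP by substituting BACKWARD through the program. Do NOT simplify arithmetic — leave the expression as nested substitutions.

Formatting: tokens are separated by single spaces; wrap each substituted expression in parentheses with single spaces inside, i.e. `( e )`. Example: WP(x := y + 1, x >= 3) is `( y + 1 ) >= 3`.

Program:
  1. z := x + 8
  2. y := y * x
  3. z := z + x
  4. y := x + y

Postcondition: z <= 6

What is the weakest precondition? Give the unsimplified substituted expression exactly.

Answer: ( ( x + 8 ) + x ) <= 6

Derivation:
post: z <= 6
stmt 4: y := x + y  -- replace 0 occurrence(s) of y with (x + y)
  => z <= 6
stmt 3: z := z + x  -- replace 1 occurrence(s) of z with (z + x)
  => ( z + x ) <= 6
stmt 2: y := y * x  -- replace 0 occurrence(s) of y with (y * x)
  => ( z + x ) <= 6
stmt 1: z := x + 8  -- replace 1 occurrence(s) of z with (x + 8)
  => ( ( x + 8 ) + x ) <= 6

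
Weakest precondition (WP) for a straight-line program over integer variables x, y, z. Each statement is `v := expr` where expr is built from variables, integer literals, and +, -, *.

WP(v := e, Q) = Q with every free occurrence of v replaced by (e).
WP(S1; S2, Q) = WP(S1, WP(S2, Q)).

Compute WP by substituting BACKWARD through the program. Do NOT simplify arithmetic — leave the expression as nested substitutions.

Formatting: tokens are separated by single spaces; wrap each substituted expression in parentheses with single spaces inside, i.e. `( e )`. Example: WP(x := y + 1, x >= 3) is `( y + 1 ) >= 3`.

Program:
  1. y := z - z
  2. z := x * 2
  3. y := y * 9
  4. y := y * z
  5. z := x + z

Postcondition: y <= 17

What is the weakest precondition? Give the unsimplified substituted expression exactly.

post: y <= 17
stmt 5: z := x + z  -- replace 0 occurrence(s) of z with (x + z)
  => y <= 17
stmt 4: y := y * z  -- replace 1 occurrence(s) of y with (y * z)
  => ( y * z ) <= 17
stmt 3: y := y * 9  -- replace 1 occurrence(s) of y with (y * 9)
  => ( ( y * 9 ) * z ) <= 17
stmt 2: z := x * 2  -- replace 1 occurrence(s) of z with (x * 2)
  => ( ( y * 9 ) * ( x * 2 ) ) <= 17
stmt 1: y := z - z  -- replace 1 occurrence(s) of y with (z - z)
  => ( ( ( z - z ) * 9 ) * ( x * 2 ) ) <= 17

Answer: ( ( ( z - z ) * 9 ) * ( x * 2 ) ) <= 17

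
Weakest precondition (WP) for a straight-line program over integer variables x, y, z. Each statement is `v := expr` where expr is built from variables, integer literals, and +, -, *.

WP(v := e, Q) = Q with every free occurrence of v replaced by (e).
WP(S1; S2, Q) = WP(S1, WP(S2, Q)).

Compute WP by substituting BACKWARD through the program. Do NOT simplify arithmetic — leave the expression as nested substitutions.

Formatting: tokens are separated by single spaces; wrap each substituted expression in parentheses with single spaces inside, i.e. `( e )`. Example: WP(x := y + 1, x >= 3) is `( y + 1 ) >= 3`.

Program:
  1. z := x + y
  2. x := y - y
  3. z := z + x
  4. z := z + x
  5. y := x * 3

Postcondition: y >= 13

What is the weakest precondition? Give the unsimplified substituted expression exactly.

Answer: ( ( y - y ) * 3 ) >= 13

Derivation:
post: y >= 13
stmt 5: y := x * 3  -- replace 1 occurrence(s) of y with (x * 3)
  => ( x * 3 ) >= 13
stmt 4: z := z + x  -- replace 0 occurrence(s) of z with (z + x)
  => ( x * 3 ) >= 13
stmt 3: z := z + x  -- replace 0 occurrence(s) of z with (z + x)
  => ( x * 3 ) >= 13
stmt 2: x := y - y  -- replace 1 occurrence(s) of x with (y - y)
  => ( ( y - y ) * 3 ) >= 13
stmt 1: z := x + y  -- replace 0 occurrence(s) of z with (x + y)
  => ( ( y - y ) * 3 ) >= 13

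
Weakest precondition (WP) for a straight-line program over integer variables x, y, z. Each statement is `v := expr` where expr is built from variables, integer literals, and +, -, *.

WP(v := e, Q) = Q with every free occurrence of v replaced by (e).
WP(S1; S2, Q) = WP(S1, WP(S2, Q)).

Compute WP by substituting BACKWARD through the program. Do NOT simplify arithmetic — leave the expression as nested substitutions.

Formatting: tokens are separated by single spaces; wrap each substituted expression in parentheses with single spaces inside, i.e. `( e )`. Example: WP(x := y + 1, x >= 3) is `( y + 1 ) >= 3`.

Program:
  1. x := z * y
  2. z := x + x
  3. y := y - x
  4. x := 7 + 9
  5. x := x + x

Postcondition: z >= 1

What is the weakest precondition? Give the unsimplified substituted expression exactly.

Answer: ( ( z * y ) + ( z * y ) ) >= 1

Derivation:
post: z >= 1
stmt 5: x := x + x  -- replace 0 occurrence(s) of x with (x + x)
  => z >= 1
stmt 4: x := 7 + 9  -- replace 0 occurrence(s) of x with (7 + 9)
  => z >= 1
stmt 3: y := y - x  -- replace 0 occurrence(s) of y with (y - x)
  => z >= 1
stmt 2: z := x + x  -- replace 1 occurrence(s) of z with (x + x)
  => ( x + x ) >= 1
stmt 1: x := z * y  -- replace 2 occurrence(s) of x with (z * y)
  => ( ( z * y ) + ( z * y ) ) >= 1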